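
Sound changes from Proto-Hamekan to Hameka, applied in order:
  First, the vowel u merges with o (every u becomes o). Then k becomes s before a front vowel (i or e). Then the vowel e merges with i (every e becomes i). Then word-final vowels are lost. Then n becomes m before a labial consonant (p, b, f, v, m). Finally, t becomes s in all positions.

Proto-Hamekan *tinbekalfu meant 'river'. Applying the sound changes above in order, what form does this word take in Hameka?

Hameka: start from *tinbekalfu.
  rule 1 (vowel merger): tinbekalfu → tinbekalfo
  rule 2: no change — tinbekalfo
  rule 3 (vowel merger): tinbekalfo → tinbikalfo
  rule 4 (apocope): tinbikalfo → tinbikalf
  rule 5 (nasal place assimilation): tinbikalf → timbikalf
  rule 6 (unconditioned shift): timbikalf → simbikalf
  ⇒ Hameka simbikalf

simbikalf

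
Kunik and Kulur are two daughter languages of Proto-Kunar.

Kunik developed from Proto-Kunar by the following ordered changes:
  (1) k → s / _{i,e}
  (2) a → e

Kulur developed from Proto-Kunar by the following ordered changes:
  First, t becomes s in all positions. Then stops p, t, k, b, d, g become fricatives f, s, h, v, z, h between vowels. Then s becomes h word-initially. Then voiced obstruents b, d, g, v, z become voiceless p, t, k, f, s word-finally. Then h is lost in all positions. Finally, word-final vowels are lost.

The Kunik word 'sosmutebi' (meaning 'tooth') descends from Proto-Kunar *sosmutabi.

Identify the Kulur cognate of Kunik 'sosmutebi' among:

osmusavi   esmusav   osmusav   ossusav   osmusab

Kulur: start from *sosmutabi.
  rule 1 (unconditioned shift): sosmutabi → sosmusabi
  rule 2 (intervocalic lenition): sosmusabi → sosmusavi
  rule 3 (debuccalisation): sosmusavi → hosmusavi
  rule 4: no change — hosmusavi
  rule 5 (h-loss): hosmusavi → osmusavi
  rule 6 (apocope): osmusavi → osmusav
  ⇒ Kulur osmusav
Among the options, 'osmusav' alone shows every Kulur change applied in order.

osmusav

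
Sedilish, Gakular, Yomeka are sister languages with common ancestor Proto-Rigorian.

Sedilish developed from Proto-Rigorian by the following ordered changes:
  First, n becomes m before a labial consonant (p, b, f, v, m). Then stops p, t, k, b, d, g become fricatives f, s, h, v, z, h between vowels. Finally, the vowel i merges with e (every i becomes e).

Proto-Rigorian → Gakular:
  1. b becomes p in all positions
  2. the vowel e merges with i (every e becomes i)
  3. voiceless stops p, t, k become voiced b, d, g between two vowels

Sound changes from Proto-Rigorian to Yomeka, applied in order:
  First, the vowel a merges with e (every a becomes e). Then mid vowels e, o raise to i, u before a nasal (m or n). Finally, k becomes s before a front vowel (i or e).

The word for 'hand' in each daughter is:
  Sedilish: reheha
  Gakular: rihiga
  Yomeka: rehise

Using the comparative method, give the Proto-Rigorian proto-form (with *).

Position 4: Sedilish has e, Gakular has i, Yomeka has i. Taking the neighbouring segments as reconstructed: Sedilish e could go back to *e or *i; Gakular i could go back to *e or *i; Yomeka i can only go back to *i — the one source consistent with every daughter is *i.
Position 5: Sedilish has h, Gakular has g, Yomeka has s. Taking the neighbouring segments as reconstructed: Sedilish h could go back to *k or *g or *h; Gakular g could go back to *k or *g; Yomeka s could go back to *k or *s — the one source consistent with every daughter is *k.
Position 6: Sedilish has a, Gakular has a, Yomeka has e. Sedilish preserves a here (none of its changes turn any other segment into a), so the proto-segment is *a.
Continuing position by position gives *rehika; check it forward:
Sedilish: *rehika
  rehika (rule 1 does not apply)
  rehika → rehiha   [intervocalic lenition]
  rehiha → reheha   [vowel merger]
  giving Sedilish reheha.
Gakular: start from *rehika.
  rule 1: no change — rehika
  rule 2 (vowel merger): rehika → rihika
  rule 3 (intervocalic voicing): rihika → rihiga
  ⇒ Gakular rihiga
Yomeka: start from *rehika.
  rule 1 (vowel merger): rehika → rehike
  rule 2: no change — rehike
  rule 3 (palatalisation): rehike → rehise
  ⇒ Yomeka rehise
*rehika is the unique common source.

*rehika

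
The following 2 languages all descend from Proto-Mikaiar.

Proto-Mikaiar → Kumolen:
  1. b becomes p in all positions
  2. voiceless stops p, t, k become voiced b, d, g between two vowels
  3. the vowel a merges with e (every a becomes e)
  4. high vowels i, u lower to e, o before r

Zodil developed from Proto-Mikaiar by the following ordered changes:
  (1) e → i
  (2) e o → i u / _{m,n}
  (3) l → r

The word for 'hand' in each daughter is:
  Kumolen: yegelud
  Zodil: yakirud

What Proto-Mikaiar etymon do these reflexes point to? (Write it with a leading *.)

Position 5: Kumolen has l, Zodil has r. Kumolen preserves l here (none of its changes turn any other segment into l), so the proto-segment is *l.
Position 2: Kumolen has e, Zodil has a. Zodil preserves a here (none of its changes turn any other segment into a), so the proto-segment is *a.
This points to *yakelud. Verify forward in each daughter:
Kumolen: *yakelud > yagelud > yegelud  (by intervocalic voicing, vowel merger)
Zodil: *yakelud
  yakelud → yakilud   [vowel merger]
  yakilud (rule 2 does not apply)
  yakilud → yakirud   [unconditioned shift]
  giving Zodil yakirud.
Only *yakelud yields all of Kumolen yegelud, Zodil yakirud.

*yakelud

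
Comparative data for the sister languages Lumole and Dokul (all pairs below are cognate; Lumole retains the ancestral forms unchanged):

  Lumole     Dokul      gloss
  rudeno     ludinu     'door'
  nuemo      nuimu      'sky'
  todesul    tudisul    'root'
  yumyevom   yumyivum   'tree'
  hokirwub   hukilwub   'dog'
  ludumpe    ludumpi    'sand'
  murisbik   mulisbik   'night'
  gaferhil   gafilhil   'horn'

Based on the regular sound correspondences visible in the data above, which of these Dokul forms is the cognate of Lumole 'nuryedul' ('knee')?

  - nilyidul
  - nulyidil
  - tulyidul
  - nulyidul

hokirwub ~ hukilwub, gaferhil ~ gafilhil — Lumole r corresponds to Dokul l after a vowel, before a consonant other than r, m, n, p, b, f, v.
todesul ~ tudisul — Lumole e corresponds to Dokul i after a consonant, before a consonant other than r, m, n, p, b, f, v.
Applying these to Lumole 'nuryedul':
  nuryedul → nulyedul   (r→l after a vowel, before a consonant other than r, m, n, p, b, f, v)
  nulyedul → nulyidul   (e→i after a consonant, before a consonant other than r, m, n, p, b, f, v)
So the Dokul cognate is 'nulyidul'.

nulyidul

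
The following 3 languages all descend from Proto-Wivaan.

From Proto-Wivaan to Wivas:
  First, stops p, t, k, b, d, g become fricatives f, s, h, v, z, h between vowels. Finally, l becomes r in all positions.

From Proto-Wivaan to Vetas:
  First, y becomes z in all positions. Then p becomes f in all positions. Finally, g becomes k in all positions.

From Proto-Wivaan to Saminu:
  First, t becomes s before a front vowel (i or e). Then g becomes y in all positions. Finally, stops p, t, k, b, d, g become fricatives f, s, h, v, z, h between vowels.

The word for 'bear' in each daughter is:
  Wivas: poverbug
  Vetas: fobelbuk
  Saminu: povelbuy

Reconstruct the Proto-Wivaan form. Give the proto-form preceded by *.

Position 1: Wivas has p, Vetas has f, Saminu has p. Wivas preserves p here (none of its changes turn any other segment into p), so the proto-segment is *p.
Position 5: Wivas has r, Vetas has l, Saminu has l. Vetas preserves l here (none of its changes turn any other segment into l), so the proto-segment is *l.
Verify the candidate proto-form against each daughter:
Wivas: *pobelbug > povelbug > poverbug  (by intervocalic lenition, unconditioned shift)
Vetas: *pobelbug > fobelbug > fobelbuk  (by unconditioned shift, unconditioned shift)
Saminu: *pobelbug
  pobelbug (rule 1 does not apply)
  pobelbug → pobelbuy   [unconditioned shift]
  pobelbuy → povelbuy   [intervocalic lenition]
  giving Saminu povelbuy.
Only *pobelbug yields all of Wivas poverbug, Vetas fobelbuk, Saminu povelbuy.

*pobelbug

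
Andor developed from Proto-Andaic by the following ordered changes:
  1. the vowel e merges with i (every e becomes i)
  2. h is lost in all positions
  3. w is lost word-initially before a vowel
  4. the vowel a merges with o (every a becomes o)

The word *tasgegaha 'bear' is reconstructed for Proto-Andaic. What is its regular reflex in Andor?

Andor: *tasgegaha
  tasgegaha → tasgigaha   [vowel merger]
  tasgigaha → tasgigaa   [h-loss]
  tasgigaa (rule 3 does not apply)
  tasgigaa → tosgigoo   [vowel merger]
  giving Andor tosgigoo.

tosgigoo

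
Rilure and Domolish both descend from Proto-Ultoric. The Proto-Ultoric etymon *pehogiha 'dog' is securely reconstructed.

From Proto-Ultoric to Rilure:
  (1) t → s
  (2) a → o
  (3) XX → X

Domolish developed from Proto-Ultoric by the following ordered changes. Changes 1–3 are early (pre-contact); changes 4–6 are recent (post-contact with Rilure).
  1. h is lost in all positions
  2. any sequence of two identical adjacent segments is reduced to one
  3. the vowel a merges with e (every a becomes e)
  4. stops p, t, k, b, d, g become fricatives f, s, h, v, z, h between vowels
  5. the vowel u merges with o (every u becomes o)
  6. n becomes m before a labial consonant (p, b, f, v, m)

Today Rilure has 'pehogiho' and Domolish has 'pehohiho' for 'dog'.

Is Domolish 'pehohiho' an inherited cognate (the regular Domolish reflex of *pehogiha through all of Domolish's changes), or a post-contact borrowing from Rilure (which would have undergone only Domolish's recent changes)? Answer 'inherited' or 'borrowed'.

borrowed

If inherited, *pehogiha would pass through all of Domolish's changes:
Domolish: *pehogiha > peogia > peogie > peohie  (by h-loss, vowel merger, intervocalic lenition)
If borrowed from Rilure 'pehogiho' after the early changes, it would undergo only the recent ones:
  rule 4 (intervocalic lenition): pehogiho → pehohiho
  rule 5 (vowel merger): no change (pehohiho)
  rule 6 (nasal place assimilation): no change (pehohiho)
  ⇒ as a loan: pehohiho
Domolish 'pehohiho' matches the loan outcome 'pehohiho', not the inherited 'peohie' — it skipped the early Domolish changes, so it was borrowed from Rilure.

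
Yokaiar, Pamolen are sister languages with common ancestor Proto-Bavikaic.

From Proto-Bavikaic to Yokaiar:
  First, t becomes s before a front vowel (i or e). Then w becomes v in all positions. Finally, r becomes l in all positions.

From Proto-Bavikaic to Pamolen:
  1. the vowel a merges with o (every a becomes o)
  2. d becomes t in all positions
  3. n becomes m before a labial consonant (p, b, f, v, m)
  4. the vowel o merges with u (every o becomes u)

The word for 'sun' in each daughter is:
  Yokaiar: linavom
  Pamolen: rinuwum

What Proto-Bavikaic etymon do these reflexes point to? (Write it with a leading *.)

Position 4: Yokaiar has a, Pamolen has u. Yokaiar preserves a here (none of its changes turn any other segment into a), so the proto-segment is *a.
Position 6: Yokaiar has o, Pamolen has u. Yokaiar preserves o here (none of its changes turn any other segment into o), so the proto-segment is *o.
Verify the candidate proto-form against each daughter:
Yokaiar: start from *rinawom.
  rule 1: no change — rinawom
  rule 2 (unconditioned shift): rinawom → rinavom
  rule 3 (unconditioned shift): rinavom → linavom
  ⇒ Yokaiar linavom
Pamolen: *rinawom
  rinawom → rinowom   [vowel merger]
  rinowom (rule 2 does not apply)
  rinowom (rule 3 does not apply)
  rinowom → rinuwum   [vowel merger]
  giving Pamolen rinuwum.
No other proto-form is consistent with every reflex, so the reconstruction is *rinawom.

*rinawom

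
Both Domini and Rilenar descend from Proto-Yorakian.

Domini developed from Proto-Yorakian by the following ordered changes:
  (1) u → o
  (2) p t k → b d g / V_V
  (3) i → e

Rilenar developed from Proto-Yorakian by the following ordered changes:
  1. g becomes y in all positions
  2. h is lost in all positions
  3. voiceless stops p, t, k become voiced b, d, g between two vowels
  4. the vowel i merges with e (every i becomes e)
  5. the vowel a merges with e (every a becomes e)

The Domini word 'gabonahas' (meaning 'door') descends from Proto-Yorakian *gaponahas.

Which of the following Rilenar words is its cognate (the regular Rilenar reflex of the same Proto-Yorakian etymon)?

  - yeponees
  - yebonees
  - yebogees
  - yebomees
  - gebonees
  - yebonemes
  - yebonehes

Rilenar: *gaponahas > yaponahas > yaponaas > yabonaas > yebonees  (by unconditioned shift, h-loss, intervocalic voicing, vowel merger)

yebonees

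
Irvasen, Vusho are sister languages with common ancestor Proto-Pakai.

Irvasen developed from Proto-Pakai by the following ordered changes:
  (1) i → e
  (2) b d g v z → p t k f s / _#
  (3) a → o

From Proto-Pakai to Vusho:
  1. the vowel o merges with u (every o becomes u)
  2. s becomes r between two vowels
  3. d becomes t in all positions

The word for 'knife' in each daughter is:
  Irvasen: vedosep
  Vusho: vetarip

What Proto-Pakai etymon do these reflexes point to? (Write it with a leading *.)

Position 5: Irvasen has s, Vusho has r. Taking the neighbouring segments as reconstructed: Irvasen s can only go back to *s; Vusho r could go back to *s or *r — the one source consistent with every daughter is *s.
Position 4: Irvasen has o, Vusho has a. Vusho preserves a here (none of its changes turn any other segment into a), so the proto-segment is *a.
This points to *vedasip. Verify forward in each daughter:
Irvasen: *vedasip
  vedasip → vedasep   [vowel merger]
  vedasep (rule 2 does not apply)
  vedasep → vedosep   [vowel merger]
  giving Irvasen vedosep.
Vusho: *vedasip
  vedasip (rule 1 does not apply)
  vedasip → vedarip   [rhotacism]
  vedarip → vetarip   [unconditioned shift]
  giving Vusho vetarip.
No other proto-form is consistent with every reflex, so the reconstruction is *vedasip.

*vedasip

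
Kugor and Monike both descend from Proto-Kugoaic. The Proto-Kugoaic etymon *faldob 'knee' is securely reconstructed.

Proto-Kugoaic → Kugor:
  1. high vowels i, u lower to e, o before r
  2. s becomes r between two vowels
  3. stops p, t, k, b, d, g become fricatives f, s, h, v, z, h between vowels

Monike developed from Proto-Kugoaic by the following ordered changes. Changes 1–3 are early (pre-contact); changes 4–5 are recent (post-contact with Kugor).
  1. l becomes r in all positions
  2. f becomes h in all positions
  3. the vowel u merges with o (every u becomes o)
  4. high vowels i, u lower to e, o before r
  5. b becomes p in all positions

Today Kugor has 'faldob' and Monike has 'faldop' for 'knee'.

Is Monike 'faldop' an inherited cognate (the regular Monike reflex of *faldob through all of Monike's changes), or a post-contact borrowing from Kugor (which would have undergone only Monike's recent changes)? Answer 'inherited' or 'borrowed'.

If inherited, *faldob would pass through all of Monike's changes:
Monike: *faldob
  faldob → fardob   [unconditioned shift]
  fardob → hardob   [unconditioned shift]
  hardob (rule 3 does not apply)
  hardob (rule 4 does not apply)
  hardob → hardop   [unconditioned shift]
  giving Monike hardop.
If borrowed from Kugor 'faldob' after the early changes, it would undergo only the recent ones:
  rule 4 (pre-rhotic lowering): no change (faldob)
  rule 5 (unconditioned shift): faldob → faldop
  ⇒ as a loan: faldop
Monike 'faldop' matches the loan outcome 'faldop', not the inherited 'hardop' — it skipped the early Monike changes, so it was borrowed from Kugor.

borrowed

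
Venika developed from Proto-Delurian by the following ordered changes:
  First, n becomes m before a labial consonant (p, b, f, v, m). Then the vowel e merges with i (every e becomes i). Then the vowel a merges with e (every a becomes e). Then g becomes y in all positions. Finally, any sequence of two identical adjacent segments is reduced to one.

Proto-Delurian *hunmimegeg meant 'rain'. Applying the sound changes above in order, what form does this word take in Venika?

Venika: start from *hunmimegeg.
  rule 1 (nasal place assimilation): hunmimegeg → hummimegeg
  rule 2 (vowel merger): hummimegeg → hummimigig
  rule 3: no change — hummimigig
  rule 4 (unconditioned shift): hummimigig → hummimiyiy
  rule 5 (degemination): hummimiyiy → humimiyiy
  ⇒ Venika humimiyiy

humimiyiy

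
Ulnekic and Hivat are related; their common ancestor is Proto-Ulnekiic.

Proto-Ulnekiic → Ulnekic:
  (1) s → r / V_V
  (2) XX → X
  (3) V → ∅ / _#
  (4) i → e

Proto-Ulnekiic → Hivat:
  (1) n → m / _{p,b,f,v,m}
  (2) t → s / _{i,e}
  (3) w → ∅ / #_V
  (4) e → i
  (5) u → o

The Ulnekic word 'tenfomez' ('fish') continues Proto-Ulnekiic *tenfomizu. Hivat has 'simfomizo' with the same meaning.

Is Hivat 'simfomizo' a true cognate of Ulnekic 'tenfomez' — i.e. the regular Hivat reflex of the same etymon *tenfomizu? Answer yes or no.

yes

Derive the expected Hivat reflex of *tenfomizu:
Hivat: *tenfomizu > temfomizu > semfomizu > simfomizu > simfomizo  (by nasal place assimilation, palatalisation, vowel merger, vowel merger)
Hivat 'simfomizo' matches the regular reflex exactly, so the pair is cognate.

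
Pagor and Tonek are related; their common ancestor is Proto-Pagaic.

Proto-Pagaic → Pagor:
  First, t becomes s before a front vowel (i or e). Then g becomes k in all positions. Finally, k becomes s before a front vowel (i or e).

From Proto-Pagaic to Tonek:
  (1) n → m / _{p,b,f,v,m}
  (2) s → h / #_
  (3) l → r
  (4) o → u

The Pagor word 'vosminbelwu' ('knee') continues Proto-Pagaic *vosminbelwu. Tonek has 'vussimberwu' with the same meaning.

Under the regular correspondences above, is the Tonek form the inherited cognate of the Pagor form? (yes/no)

no

Derive the expected Tonek reflex of *vosminbelwu:
Tonek: *vosminbelwu
  vosminbelwu → vosmimbelwu   [nasal place assimilation]
  vosmimbelwu (rule 2 does not apply)
  vosmimbelwu → vosmimberwu   [unconditioned shift]
  vosmimberwu → vusmimberwu   [vowel merger]
  giving Tonek vusmimberwu.
The regular Tonek reflex would be 'vusmimberwu', but the attested form is 'vussimberwu'. The correspondence is irregular, so they are not cognates (the Tonek form has a different source).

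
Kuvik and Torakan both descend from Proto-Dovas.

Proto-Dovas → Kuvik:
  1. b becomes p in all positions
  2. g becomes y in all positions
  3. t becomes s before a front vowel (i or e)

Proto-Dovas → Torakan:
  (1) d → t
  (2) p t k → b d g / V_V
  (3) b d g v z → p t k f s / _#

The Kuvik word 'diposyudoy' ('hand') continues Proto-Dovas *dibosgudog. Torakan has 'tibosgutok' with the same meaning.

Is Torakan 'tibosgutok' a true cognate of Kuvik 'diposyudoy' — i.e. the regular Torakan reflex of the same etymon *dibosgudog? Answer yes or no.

Derive the expected Torakan reflex of *dibosgudog:
Torakan: *dibosgudog > tibosgutog > tibosgudog > tibosgudok  (by unconditioned shift, intervocalic voicing, final devoicing)
The regular Torakan reflex would be 'tibosgudok', but the attested form is 'tibosgutok'. The correspondence is irregular, so they are not cognates (the Torakan form has a different source).

no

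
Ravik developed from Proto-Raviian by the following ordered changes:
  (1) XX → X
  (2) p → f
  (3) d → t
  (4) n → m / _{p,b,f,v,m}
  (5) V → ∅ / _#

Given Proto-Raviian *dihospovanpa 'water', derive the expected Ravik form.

Ravik: *dihospovanpa > dihosfovanfa > tihosfovanfa > tihosfovamfa > tihosfovamf  (by unconditioned shift, unconditioned shift, nasal place assimilation, apocope)

tihosfovamf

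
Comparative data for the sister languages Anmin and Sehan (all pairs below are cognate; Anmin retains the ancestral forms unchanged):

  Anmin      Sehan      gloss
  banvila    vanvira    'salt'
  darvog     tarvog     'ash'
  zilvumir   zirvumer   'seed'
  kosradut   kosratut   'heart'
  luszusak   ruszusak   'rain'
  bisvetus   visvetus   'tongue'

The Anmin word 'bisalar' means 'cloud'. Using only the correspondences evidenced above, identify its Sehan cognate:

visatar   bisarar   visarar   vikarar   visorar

bisvetus ~ visvetus — Anmin b corresponds to Sehan v word-initially before a front vowel.
banvila ~ vanvira — Anmin l corresponds to Sehan r between vowels (before a back vowel).
Applying these to Anmin 'bisalar':
  bisalar → visalar   (b→v word-initially before a front vowel)
  visalar → visarar   (l→r between vowels (before a back vowel))
So the Sehan cognate is 'visarar'.

visarar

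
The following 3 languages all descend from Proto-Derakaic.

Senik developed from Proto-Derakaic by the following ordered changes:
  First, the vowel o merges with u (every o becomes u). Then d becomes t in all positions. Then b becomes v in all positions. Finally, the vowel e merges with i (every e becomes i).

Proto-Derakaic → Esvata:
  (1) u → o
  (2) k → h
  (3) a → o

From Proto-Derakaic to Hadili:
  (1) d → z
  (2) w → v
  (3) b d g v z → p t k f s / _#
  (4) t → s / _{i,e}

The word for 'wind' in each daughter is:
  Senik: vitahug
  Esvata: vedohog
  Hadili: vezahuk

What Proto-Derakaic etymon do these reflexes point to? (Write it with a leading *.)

*vedahug

Position 2: Senik has i, Esvata has e, Hadili has e. Esvata preserves e here (none of its changes turn any other segment into e), so the proto-segment is *e.
Position 3: Senik has t, Esvata has d, Hadili has z. Esvata preserves d here (none of its changes turn any other segment into d), so the proto-segment is *d.
Position 7: Senik has g, Esvata has g, Hadili has k. Senik preserves g here (none of its changes turn any other segment into g), so the proto-segment is *g.
Continuing position by position gives *vedahug; check it forward:
Senik: start from *vedahug.
  rule 1: no change — vedahug
  rule 2 (unconditioned shift): vedahug → vetahug
  rule 3: no change — vetahug
  rule 4 (vowel merger): vetahug → vitahug
  ⇒ Senik vitahug
Esvata: start from *vedahug.
  rule 1 (vowel merger): vedahug → vedahog
  rule 2: no change — vedahog
  rule 3 (vowel merger): vedahog → vedohog
  ⇒ Esvata vedohog
Hadili: *vedahug
  vedahug → vezahug   [unconditioned shift]
  vezahug (rule 2 does not apply)
  vezahug → vezahuk   [final devoicing]
  vezahuk (rule 4 does not apply)
  giving Hadili vezahuk.
Only *vedahug yields all of Senik vitahug, Esvata vedohog, Hadili vezahuk.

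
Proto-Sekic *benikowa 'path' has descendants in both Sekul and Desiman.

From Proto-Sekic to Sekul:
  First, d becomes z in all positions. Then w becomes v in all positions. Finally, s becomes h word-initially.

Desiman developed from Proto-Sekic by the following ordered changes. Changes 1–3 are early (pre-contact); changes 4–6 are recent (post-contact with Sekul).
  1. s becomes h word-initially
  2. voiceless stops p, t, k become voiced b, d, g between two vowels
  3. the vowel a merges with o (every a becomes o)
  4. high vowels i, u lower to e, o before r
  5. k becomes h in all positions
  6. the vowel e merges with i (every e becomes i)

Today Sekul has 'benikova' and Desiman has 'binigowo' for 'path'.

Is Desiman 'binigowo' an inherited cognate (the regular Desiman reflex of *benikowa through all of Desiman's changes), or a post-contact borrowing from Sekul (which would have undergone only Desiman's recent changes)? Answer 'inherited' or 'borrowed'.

If inherited, *benikowa would pass through all of Desiman's changes:
Desiman: *benikowa
  benikowa (rule 1 does not apply)
  benikowa → benigowa   [intervocalic voicing]
  benigowa → benigowo   [vowel merger]
  benigowo (rule 4 does not apply)
  benigowo (rule 5 does not apply)
  benigowo → binigowo   [vowel merger]
  giving Desiman binigowo.
If borrowed from Sekul 'benikova' after the early changes, it would undergo only the recent ones:
  rule 4 (pre-rhotic lowering): no change (benikova)
  rule 5 (unconditioned shift): benikova → benihova
  rule 6 (vowel merger): benihova → binihova
  ⇒ as a loan: binihova
Desiman 'binigowo' matches the inherited outcome exactly, so it is an inherited cognate, not a loan.

inherited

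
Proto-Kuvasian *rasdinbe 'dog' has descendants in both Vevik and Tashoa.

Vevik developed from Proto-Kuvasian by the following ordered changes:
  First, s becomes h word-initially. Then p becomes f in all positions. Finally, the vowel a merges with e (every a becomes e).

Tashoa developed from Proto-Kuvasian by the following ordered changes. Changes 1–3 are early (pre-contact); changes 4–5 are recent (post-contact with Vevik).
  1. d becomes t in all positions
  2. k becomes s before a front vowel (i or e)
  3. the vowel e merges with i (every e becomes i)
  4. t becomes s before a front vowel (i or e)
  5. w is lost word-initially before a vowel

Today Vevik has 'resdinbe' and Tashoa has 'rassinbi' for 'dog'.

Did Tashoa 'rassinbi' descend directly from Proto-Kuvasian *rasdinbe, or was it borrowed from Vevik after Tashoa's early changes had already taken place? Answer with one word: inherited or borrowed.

inherited

If inherited, *rasdinbe would pass through all of Tashoa's changes:
Tashoa: *rasdinbe
  rasdinbe → rastinbe   [unconditioned shift]
  rastinbe (rule 2 does not apply)
  rastinbe → rastinbi   [vowel merger]
  rastinbi → rassinbi   [palatalisation]
  rassinbi (rule 5 does not apply)
  giving Tashoa rassinbi.
If borrowed from Vevik 'resdinbe' after the early changes, it would undergo only the recent ones:
  rule 4 (palatalisation): no change (resdinbe)
  rule 5 (glide loss): no change (resdinbe)
  ⇒ as a loan: resdinbe
Tashoa 'rassinbi' matches the inherited outcome exactly, so it is an inherited cognate, not a loan.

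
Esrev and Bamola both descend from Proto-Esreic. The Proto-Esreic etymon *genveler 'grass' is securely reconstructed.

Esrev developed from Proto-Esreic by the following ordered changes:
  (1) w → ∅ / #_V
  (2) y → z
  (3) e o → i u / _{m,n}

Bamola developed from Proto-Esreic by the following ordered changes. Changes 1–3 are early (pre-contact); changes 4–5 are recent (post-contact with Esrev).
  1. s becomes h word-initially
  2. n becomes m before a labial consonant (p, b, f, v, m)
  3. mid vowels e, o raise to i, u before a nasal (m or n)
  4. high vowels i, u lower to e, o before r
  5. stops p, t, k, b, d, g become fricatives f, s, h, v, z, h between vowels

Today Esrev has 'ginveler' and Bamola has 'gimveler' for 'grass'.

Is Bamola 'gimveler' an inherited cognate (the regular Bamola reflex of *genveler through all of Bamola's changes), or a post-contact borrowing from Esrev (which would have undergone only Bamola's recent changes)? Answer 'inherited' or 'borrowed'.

If inherited, *genveler would pass through all of Bamola's changes:
Bamola: *genveler > gemveler > gimveler  (by nasal place assimilation, pre-nasal raising)
If borrowed from Esrev 'ginveler' after the early changes, it would undergo only the recent ones:
  rule 4 (pre-rhotic lowering): no change (ginveler)
  rule 5 (intervocalic lenition): no change (ginveler)
  ⇒ as a loan: ginveler
Bamola 'gimveler' matches the inherited outcome exactly, so it is an inherited cognate, not a loan.

inherited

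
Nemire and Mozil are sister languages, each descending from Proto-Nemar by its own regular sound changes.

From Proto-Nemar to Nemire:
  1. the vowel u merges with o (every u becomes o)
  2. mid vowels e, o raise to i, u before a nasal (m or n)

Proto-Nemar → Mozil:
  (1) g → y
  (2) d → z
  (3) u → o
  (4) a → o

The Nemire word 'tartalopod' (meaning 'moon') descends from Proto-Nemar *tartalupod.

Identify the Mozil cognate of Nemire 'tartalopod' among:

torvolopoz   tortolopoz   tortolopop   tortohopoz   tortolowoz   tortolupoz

tortolopoz

Mozil: *tartalupod > tartalupoz > tartalopoz > tortolopoz  (by unconditioned shift, vowel merger, vowel merger)
Only 'tortolopoz' matches the regular Mozil development of *tartalupod.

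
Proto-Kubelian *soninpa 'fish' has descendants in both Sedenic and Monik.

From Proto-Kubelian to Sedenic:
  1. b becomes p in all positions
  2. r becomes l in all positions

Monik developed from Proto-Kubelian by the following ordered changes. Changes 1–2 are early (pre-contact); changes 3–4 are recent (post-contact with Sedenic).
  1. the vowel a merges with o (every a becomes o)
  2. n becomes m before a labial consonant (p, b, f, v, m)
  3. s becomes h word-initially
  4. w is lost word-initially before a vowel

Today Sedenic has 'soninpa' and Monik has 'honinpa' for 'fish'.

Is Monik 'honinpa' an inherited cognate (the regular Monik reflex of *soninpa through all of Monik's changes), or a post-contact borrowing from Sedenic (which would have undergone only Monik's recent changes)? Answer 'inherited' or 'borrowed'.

borrowed

If inherited, *soninpa would pass through all of Monik's changes:
Monik: *soninpa > soninpo > sonimpo > honimpo  (by vowel merger, nasal place assimilation, debuccalisation)
If borrowed from Sedenic 'soninpa' after the early changes, it would undergo only the recent ones:
  rule 3 (debuccalisation): soninpa → honinpa
  rule 4 (glide loss): no change (honinpa)
  ⇒ as a loan: honinpa
Monik 'honinpa' matches the loan outcome 'honinpa', not the inherited 'honimpo' — it skipped the early Monik changes, so it was borrowed from Sedenic.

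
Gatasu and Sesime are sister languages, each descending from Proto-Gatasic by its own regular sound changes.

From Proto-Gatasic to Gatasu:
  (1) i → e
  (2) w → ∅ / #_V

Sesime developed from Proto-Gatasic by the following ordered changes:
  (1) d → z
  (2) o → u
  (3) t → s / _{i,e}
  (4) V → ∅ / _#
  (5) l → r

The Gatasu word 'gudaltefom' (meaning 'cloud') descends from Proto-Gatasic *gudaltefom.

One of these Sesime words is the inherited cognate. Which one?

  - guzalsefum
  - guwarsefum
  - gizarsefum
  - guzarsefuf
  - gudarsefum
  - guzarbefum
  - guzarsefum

guzarsefum

Sesime: *gudaltefom
  gudaltefom → guzaltefom   [unconditioned shift]
  guzaltefom → guzaltefum   [vowel merger]
  guzaltefum → guzalsefum   [palatalisation]
  guzalsefum (rule 4 does not apply)
  guzalsefum → guzarsefum   [unconditioned shift]
  giving Sesime guzarsefum.
The other candidates each miss or misapply at least one Sesime change.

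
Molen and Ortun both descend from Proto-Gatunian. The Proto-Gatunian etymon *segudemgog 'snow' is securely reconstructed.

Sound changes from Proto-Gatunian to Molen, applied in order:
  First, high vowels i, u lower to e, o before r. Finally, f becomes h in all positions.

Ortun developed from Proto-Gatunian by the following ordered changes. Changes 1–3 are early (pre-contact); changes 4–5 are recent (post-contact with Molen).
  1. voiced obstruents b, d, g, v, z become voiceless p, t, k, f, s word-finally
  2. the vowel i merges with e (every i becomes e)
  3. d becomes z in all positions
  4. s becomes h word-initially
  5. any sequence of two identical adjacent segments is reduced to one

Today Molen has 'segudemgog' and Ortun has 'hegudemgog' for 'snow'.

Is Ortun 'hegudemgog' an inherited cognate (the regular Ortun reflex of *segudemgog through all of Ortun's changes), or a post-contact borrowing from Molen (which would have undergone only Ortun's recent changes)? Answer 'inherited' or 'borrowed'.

If inherited, *segudemgog would pass through all of Ortun's changes:
Ortun: *segudemgog
  segudemgog → segudemgok   [final devoicing]
  segudemgok (rule 2 does not apply)
  segudemgok → seguzemgok   [unconditioned shift]
  seguzemgok → heguzemgok   [debuccalisation]
  heguzemgok (rule 5 does not apply)
  giving Ortun heguzemgok.
If borrowed from Molen 'segudemgog' after the early changes, it would undergo only the recent ones:
  rule 4 (debuccalisation): segudemgog → hegudemgog
  rule 5 (degemination): no change (hegudemgog)
  ⇒ as a loan: hegudemgog
Ortun 'hegudemgog' matches the loan outcome 'hegudemgog', not the inherited 'heguzemgok' — it skipped the early Ortun changes, so it was borrowed from Molen.

borrowed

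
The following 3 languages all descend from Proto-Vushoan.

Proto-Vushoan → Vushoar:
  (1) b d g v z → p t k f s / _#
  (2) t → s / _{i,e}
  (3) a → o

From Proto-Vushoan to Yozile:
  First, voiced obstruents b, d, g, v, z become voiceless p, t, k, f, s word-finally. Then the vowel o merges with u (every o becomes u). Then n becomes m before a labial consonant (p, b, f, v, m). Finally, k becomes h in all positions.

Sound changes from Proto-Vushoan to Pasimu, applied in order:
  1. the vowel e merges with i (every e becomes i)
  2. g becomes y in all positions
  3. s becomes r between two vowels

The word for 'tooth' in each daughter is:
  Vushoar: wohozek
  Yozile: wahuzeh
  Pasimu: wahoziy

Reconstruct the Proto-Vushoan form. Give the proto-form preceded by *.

*wahozeg

Position 6: Vushoar has e, Yozile has e, Pasimu has i. Vushoar preserves e here (none of its changes turn any other segment into e), so the proto-segment is *e.
Position 2: Vushoar has o, Yozile has a, Pasimu has a. Yozile preserves a here (none of its changes turn any other segment into a), so the proto-segment is *a.
Position 4: Vushoar has o, Yozile has u, Pasimu has o. Pasimu preserves o here (none of its changes turn any other segment into o), so the proto-segment is *o.
This points to *wahozeg. Verify forward in each daughter:
Vushoar: *wahozeg
  wahozeg → wahozek   [final devoicing]
  wahozek (rule 2 does not apply)
  wahozek → wohozek   [vowel merger]
  giving Vushoar wohozek.
Yozile: *wahozeg
  wahozeg → wahozek   [final devoicing]
  wahozek → wahuzek   [vowel merger]
  wahuzek (rule 3 does not apply)
  wahuzek → wahuzeh   [unconditioned shift]
  giving Yozile wahuzeh.
Pasimu: *wahozeg
  wahozeg → wahozig   [vowel merger]
  wahozig → wahoziy   [unconditioned shift]
  wahoziy (rule 3 does not apply)
  giving Pasimu wahoziy.
No other proto-form is consistent with every reflex, so the reconstruction is *wahozeg.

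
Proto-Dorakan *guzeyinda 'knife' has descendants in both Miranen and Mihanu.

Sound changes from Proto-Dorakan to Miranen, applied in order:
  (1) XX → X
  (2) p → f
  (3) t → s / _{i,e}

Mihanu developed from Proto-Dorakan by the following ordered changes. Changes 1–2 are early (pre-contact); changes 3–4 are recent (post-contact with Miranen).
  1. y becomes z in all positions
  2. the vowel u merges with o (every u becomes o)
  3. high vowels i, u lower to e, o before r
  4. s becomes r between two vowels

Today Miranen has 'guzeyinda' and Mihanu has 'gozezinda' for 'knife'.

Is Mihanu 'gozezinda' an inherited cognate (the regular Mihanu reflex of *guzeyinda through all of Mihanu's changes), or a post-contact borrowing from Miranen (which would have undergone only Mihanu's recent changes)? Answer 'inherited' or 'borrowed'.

If inherited, *guzeyinda would pass through all of Mihanu's changes:
Mihanu: *guzeyinda > guzezinda > gozezinda  (by unconditioned shift, vowel merger)
If borrowed from Miranen 'guzeyinda' after the early changes, it would undergo only the recent ones:
  rule 3 (pre-rhotic lowering): no change (guzeyinda)
  rule 4 (rhotacism): no change (guzeyinda)
  ⇒ as a loan: guzeyinda
Mihanu 'gozezinda' matches the inherited outcome exactly, so it is an inherited cognate, not a loan.

inherited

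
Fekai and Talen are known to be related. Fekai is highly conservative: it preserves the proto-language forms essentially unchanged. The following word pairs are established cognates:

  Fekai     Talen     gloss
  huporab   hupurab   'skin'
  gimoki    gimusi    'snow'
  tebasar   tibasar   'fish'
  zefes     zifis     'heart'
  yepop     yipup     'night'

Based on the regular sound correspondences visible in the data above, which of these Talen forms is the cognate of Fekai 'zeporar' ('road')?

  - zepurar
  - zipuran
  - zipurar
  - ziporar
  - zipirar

yepop ~ yipup — Fekai e corresponds to Talen i after a consonant, before a labial obstruent.
huporab ~ hupurab — Fekai o corresponds to Talen u after a consonant, before r.
Applying these to Fekai 'zeporar':
  zeporar → ziporar   (e→i after a consonant, before a labial obstruent)
  ziporar → zipurar   (o→u after a consonant, before r)
So the Talen cognate is 'zipurar'.

zipurar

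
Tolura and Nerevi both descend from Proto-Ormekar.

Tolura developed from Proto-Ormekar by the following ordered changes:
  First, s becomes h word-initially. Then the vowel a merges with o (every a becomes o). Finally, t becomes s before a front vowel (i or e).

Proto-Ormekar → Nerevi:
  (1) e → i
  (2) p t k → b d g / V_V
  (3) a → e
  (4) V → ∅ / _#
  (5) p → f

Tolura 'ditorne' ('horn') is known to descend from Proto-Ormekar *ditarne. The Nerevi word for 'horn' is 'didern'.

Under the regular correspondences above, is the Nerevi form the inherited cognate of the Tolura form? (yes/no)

Derive the expected Nerevi reflex of *ditarne:
Nerevi: *ditarne
  ditarne → ditarni   [vowel merger]
  ditarni → didarni   [intervocalic voicing]
  didarni → diderni   [vowel merger]
  diderni → didern   [apocope]
  didern (rule 5 does not apply)
  giving Nerevi didern.
Nerevi 'didern' matches the regular reflex exactly, so the pair is cognate.

yes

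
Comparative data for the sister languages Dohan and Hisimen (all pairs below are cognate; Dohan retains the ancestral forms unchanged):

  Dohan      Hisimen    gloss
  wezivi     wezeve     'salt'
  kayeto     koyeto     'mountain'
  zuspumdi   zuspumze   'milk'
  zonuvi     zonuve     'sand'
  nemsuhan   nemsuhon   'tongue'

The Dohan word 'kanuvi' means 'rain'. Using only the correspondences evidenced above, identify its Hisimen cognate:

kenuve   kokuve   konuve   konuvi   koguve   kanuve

nemsuhan ~ nemsuhon — Dohan a corresponds to Hisimen o after a consonant, before a nasal.
wezivi ~ wezeve, zuspumdi ~ zuspumze — Dohan i corresponds to Hisimen e word-finally.
Applying these to Dohan 'kanuvi':
  kanuvi → konuvi   (a→o after a consonant, before a nasal)
  konuvi → konuve   (i→e word-finally)
So the Hisimen cognate is 'konuve'.

konuve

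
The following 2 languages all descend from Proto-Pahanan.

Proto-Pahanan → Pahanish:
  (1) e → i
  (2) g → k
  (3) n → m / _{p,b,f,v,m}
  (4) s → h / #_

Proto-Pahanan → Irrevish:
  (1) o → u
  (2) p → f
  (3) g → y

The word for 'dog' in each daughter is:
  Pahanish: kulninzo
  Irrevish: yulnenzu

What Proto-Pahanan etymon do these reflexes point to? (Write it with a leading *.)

*gulnenzo

Position 1: Pahanish has k, Irrevish has y. Taking the neighbouring segments as reconstructed: Pahanish k could go back to *k or *g; Irrevish y could go back to *g or *y — the one source consistent with every daughter is *g.
Position 5: Pahanish has i, Irrevish has e. Irrevish preserves e here (none of its changes turn any other segment into e), so the proto-segment is *e.
This points to *gulnenzo. Verify forward in each daughter:
Pahanish: *gulnenzo
  gulnenzo → gulninzo   [vowel merger]
  gulninzo → kulninzo   [unconditioned shift]
  kulninzo (rule 3 does not apply)
  kulninzo (rule 4 does not apply)
  giving Pahanish kulninzo.
Irrevish: *gulnenzo > gulnenzu > yulnenzu  (by vowel merger, unconditioned shift)
*gulnenzo is the unique common source.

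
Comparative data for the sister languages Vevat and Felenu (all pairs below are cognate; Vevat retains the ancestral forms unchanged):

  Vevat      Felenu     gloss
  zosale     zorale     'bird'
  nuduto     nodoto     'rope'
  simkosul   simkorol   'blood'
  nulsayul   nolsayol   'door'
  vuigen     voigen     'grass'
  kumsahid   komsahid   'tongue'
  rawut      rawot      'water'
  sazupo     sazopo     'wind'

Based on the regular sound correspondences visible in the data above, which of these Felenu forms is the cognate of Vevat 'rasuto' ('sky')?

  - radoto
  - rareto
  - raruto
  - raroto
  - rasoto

simkosul ~ simkorol — Vevat s corresponds to Felenu r between vowels (before a back vowel).
nuduto ~ nodoto, simkosul ~ simkorol — Vevat u corresponds to Felenu o after a consonant, before a consonant other than r, m, n, p, b, f, v.
Applying these to Vevat 'rasuto':
  rasuto → raruto   (s→r between vowels (before a back vowel))
  raruto → raroto   (u→o after a consonant, before a consonant other than r, m, n, p, b, f, v)
So the Felenu cognate is 'raroto'.

raroto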